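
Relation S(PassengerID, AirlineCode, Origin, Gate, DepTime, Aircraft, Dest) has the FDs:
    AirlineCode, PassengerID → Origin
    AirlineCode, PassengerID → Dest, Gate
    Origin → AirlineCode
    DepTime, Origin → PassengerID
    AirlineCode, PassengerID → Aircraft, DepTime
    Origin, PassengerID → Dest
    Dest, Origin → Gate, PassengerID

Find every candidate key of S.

{AirlineCode, PassengerID}, {DepTime, Origin}, {Dest, Origin}, {Origin, PassengerID}

{AirlineCode, PassengerID}⁺ = {Aircraft, AirlineCode, DepTime, Dest, Gate, Origin, PassengerID}, which is every attribute, so {AirlineCode, PassengerID} is a candidate key.
{DepTime, Origin}⁺ = {Aircraft, AirlineCode, DepTime, Dest, Gate, Origin, PassengerID}, which is every attribute, so {DepTime, Origin} is a candidate key.
{Dest, Origin}⁺ = {Aircraft, AirlineCode, DepTime, Dest, Gate, Origin, PassengerID}, which is every attribute, so {Dest, Origin} is a candidate key.
{Origin, PassengerID}⁺ = {Aircraft, AirlineCode, DepTime, Dest, Gate, Origin, PassengerID}, which is every attribute, so {Origin, PassengerID} is a candidate key.
These are minimal and exhaustive — every other superkey contains one of them.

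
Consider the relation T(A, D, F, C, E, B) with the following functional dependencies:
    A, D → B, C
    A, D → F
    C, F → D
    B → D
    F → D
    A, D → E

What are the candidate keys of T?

{A, B}, {A, D}, {A, F}

{A} never appears on the right of any FD, so every key must include it.
{A, B}⁺ = {A, B, C, D, E, F}, which is every attribute, so {A, B} is a candidate key.
{A, D}⁺ = {A, B, C, D, E, F}, which is every attribute, so {A, D} is a candidate key.
{A, F}⁺ = {A, B, C, D, E, F}, which is every attribute, so {A, F} is a candidate key.
Any other superkey properly contains one of these, so there are no further candidate keys.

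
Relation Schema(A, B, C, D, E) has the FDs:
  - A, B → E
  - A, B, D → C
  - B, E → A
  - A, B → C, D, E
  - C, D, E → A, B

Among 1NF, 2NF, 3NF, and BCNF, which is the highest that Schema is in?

BCNF

Candidate keys: {A, B}, {B, E}, {C, D, E}. Prime attributes: {A, B, C, D, E}.
Every FD has a superkey on the left, so the relation is in BCNF.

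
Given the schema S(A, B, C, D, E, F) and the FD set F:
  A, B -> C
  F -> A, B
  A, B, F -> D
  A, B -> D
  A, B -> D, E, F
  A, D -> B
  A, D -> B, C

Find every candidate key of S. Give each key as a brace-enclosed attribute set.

{A, B}, {A, D}, {F}

{F} is a candidate key since {F}⁺ = {A, B, C, D, E, F} covers every attribute.
{A, B} is a candidate key since {A, B}⁺ = {A, B, C, D, E, F} covers every attribute.
{A, D} is a candidate key since {A, D}⁺ = {A, B, C, D, E, F} covers every attribute.
These are minimal and exhaustive — every other superkey contains one of them.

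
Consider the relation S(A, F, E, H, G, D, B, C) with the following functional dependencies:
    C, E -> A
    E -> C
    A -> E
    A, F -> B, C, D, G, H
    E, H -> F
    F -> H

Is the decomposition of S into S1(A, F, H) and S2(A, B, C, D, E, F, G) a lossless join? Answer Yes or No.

The shared attributes are {A, F} and {A, F}⁺ = {A, B, C, D, E, F, G, H}.
This includes all of S1, so the common attributes are a superkey of S1 — the join is lossless.

Yes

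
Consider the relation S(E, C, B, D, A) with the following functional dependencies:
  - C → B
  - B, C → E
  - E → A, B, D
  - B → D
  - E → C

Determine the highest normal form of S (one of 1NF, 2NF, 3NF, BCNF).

Candidate keys: {C}, {E}. Prime attributes: {C, E}.
B → D breaks BCNF: {B}⁺ = {B, D}, so {B} is not a superkey.
Because {D} is non-prime and the left side of B → D is not a superkey, the relation is not in 3NF.
All keys have size 1, which rules out partial dependencies — 2NF is satisfied.

2NF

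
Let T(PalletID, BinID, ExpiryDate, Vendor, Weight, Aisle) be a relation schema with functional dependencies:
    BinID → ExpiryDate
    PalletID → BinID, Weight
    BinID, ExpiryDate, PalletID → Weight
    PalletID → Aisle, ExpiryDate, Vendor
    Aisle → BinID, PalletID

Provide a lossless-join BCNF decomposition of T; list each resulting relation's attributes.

Candidate keys of the original relation: {Aisle}, {PalletID}.
Within {Aisle, BinID, ExpiryDate, PalletID, Vendor, Weight}: {BinID}⁺ ∩ {Aisle, BinID, ExpiryDate, PalletID, Vendor, Weight} = {BinID, ExpiryDate}, not the whole set, so BinID → ExpiryDate violates BCNF; decompose into {BinID, ExpiryDate} and {Aisle, BinID, PalletID, Vendor, Weight}.
{BinID, ExpiryDate} has no BCNF violation.
{Aisle, BinID, PalletID, Vendor, Weight} has no BCNF violation.

{Aisle, BinID, PalletID, Vendor, Weight}; {BinID, ExpiryDate}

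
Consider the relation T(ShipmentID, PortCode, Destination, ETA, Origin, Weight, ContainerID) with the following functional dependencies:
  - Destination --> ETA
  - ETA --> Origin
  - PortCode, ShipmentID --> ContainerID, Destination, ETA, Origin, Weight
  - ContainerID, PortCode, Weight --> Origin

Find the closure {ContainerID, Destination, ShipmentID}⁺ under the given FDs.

{ContainerID, Destination, ETA, Origin, ShipmentID}

Start with {ContainerID, Destination, ShipmentID}.
Destination --> ETA applies; add {ETA} → now {ContainerID, Destination, ETA, ShipmentID}.
ETA --> Origin applies; add {Origin} → now {ContainerID, Destination, ETA, Origin, ShipmentID}.
No further FD applies.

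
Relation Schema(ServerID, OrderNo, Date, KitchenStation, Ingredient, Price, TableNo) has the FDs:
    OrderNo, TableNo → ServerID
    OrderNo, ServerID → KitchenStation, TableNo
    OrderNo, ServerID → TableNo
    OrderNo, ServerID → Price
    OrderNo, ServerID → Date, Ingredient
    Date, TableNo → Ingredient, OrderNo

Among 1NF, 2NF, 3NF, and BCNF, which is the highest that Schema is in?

Candidate keys: {Date, TableNo}, {OrderNo, ServerID}, {OrderNo, TableNo}. Prime attributes: {Date, OrderNo, ServerID, TableNo}.
Every FD has a superkey on the left, so the relation is in BCNF.

BCNF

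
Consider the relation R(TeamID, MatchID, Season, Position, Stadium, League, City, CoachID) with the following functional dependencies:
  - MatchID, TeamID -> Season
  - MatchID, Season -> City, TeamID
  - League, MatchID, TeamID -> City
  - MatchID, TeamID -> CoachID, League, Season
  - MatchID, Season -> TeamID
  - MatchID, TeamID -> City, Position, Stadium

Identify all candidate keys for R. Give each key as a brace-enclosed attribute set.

{MatchID, Season}, {MatchID, TeamID}

Attributes never on any right-hand side: {MatchID} — every candidate key must contain it.
{MatchID, Season}⁺ = {City, CoachID, League, MatchID, Position, Season, Stadium, TeamID} — all of the relation — so {MatchID, Season} is a candidate key.
{MatchID, TeamID}⁺ = {City, CoachID, League, MatchID, Position, Season, Stadium, TeamID} — all of the relation — so {MatchID, TeamID} is a candidate key.
These are minimal and exhaustive — every other superkey contains one of them.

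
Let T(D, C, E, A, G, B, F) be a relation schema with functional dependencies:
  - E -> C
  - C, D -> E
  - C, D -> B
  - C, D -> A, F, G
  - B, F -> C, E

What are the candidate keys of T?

{D} never appears on the right of any FD, so every key must include it.
{C, D} is a candidate key since {C, D}⁺ = {A, B, C, D, E, F, G} covers every attribute.
{D, E} is a candidate key since {D, E}⁺ = {A, B, C, D, E, F, G} covers every attribute.
{B, D, F} is a candidate key since {B, D, F}⁺ = {A, B, C, D, E, F, G} covers every attribute.
These are minimal and exhaustive — every other superkey contains one of them.

{B, D, F}, {C, D}, {D, E}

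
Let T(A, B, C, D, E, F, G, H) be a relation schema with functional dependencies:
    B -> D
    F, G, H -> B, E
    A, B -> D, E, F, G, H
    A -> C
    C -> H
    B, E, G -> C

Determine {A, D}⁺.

{A, C, D, H}

Start with {A, D}.
A -> C applies; add {C} → now {A, C, D}.
C -> H applies; add {H} → now {A, C, D, H}.
No further FD applies.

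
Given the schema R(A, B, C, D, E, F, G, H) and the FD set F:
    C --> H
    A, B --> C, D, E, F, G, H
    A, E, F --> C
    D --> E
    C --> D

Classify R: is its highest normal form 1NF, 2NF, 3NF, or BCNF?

2NF

Candidate key: {A, B}. Prime attributes: {A, B}.
For C --> H we have {C}⁺ = {C, D, E, H}; {C} is not a superkey, so BCNF fails.
C --> H determines the non-prime attribute {H} from a non-superkey — 3NF is violated.
Checking every proper subset of each key, none determines a non-prime attribute — 2NF is satisfied.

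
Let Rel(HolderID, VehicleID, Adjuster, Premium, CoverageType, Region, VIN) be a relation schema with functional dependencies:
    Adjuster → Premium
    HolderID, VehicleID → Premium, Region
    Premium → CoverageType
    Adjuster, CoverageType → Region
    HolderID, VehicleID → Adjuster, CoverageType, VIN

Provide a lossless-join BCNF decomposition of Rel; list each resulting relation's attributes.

{Adjuster, HolderID, VIN, VehicleID}; {Adjuster, Premium, Region}; {CoverageType, Premium}

Candidate key of the original relation: {HolderID, VehicleID}.
In {Adjuster, CoverageType, HolderID, Premium, Region, VIN, VehicleID}, {Adjuster} is not a superkey ({Adjuster}⁺ restricted to this set is {Adjuster, CoverageType, Premium, Region}), so split on Adjuster → CoverageType, Premium, Region into {Adjuster, CoverageType, Premium, Region} and {Adjuster, HolderID, VIN, VehicleID}.
In {Adjuster, CoverageType, Premium, Region}, {Premium} is not a superkey ({Premium}⁺ restricted to this set is {CoverageType, Premium}), so split on Premium → CoverageType into {CoverageType, Premium} and {Adjuster, Premium, Region}.
{CoverageType, Premium} has no BCNF violation.
{Adjuster, Premium, Region} has no BCNF violation.
{Adjuster, HolderID, VIN, VehicleID} has no BCNF violation.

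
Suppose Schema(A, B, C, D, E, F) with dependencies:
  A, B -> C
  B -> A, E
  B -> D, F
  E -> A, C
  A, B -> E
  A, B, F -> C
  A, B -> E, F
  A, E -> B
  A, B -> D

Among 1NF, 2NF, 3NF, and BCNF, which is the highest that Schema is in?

BCNF

Candidate keys: {B}, {E}. Prime attributes: {B, E}.
Every FD has a superkey on the left, so the relation is in BCNF.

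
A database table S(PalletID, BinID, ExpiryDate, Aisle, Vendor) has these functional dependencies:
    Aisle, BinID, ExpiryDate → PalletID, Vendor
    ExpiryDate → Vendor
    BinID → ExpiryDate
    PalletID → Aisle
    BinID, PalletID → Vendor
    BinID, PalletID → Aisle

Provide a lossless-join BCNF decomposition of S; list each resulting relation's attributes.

{Aisle, PalletID}; {BinID, ExpiryDate}; {BinID, PalletID}; {ExpiryDate, Vendor}

Candidate keys of the original relation: {Aisle, BinID}, {BinID, PalletID}.
In {Aisle, BinID, ExpiryDate, PalletID, Vendor}, {ExpiryDate} is not a superkey ({ExpiryDate}⁺ restricted to this set is {ExpiryDate, Vendor}), so split on ExpiryDate → Vendor into {ExpiryDate, Vendor} and {Aisle, BinID, ExpiryDate, PalletID}.
{ExpiryDate, Vendor} has no BCNF violation.
In {Aisle, BinID, ExpiryDate, PalletID}, {BinID} is not a superkey ({BinID}⁺ restricted to this set is {BinID, ExpiryDate}), so split on BinID → ExpiryDate into {BinID, ExpiryDate} and {Aisle, BinID, PalletID}.
{BinID, ExpiryDate} has no BCNF violation.
In {Aisle, BinID, PalletID}, {PalletID} is not a superkey ({PalletID}⁺ restricted to this set is {Aisle, PalletID}), so split on PalletID → Aisle into {Aisle, PalletID} and {BinID, PalletID}.
{Aisle, PalletID} has no BCNF violation.
{BinID, PalletID} has no BCNF violation.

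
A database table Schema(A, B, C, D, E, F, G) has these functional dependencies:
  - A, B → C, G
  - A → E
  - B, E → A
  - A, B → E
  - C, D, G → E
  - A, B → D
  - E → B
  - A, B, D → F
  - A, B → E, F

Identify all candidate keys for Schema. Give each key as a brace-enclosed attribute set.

{A} is a candidate key since {A}⁺ = {A, B, C, D, E, F, G} covers every attribute.
{E} is a candidate key since {E}⁺ = {A, B, C, D, E, F, G} covers every attribute.
{C, D, G} is a candidate key since {C, D, G}⁺ = {A, B, C, D, E, F, G} covers every attribute.
Any other superkey properly contains one of these, so there are no further candidate keys.

{A}, {C, D, G}, {E}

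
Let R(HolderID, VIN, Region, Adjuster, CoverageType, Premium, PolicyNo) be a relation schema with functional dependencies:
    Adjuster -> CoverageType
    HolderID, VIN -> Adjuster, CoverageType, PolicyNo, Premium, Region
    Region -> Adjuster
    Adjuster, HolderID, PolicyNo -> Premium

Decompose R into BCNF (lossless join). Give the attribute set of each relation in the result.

{Adjuster, CoverageType}; {Adjuster, Region}; {HolderID, PolicyNo, Premium, Region}; {HolderID, PolicyNo, Region, VIN}

Candidate key of the original relation: {HolderID, VIN}.
In {Adjuster, CoverageType, HolderID, PolicyNo, Premium, Region, VIN}, {Adjuster} is not a superkey ({Adjuster}⁺ restricted to this set is {Adjuster, CoverageType}), so split on Adjuster -> CoverageType into {Adjuster, CoverageType} and {Adjuster, HolderID, PolicyNo, Premium, Region, VIN}.
{Adjuster, CoverageType} is in BCNF.
In {Adjuster, HolderID, PolicyNo, Premium, Region, VIN}, {Region} is not a superkey ({Region}⁺ restricted to this set is {Adjuster, Region}), so split on Region -> Adjuster into {Adjuster, Region} and {HolderID, PolicyNo, Premium, Region, VIN}.
{Adjuster, Region} is in BCNF.
In {HolderID, PolicyNo, Premium, Region, VIN}, {HolderID, PolicyNo, Region} is not a superkey ({HolderID, PolicyNo, Region}⁺ restricted to this set is {HolderID, PolicyNo, Premium, Region}), so split on HolderID, PolicyNo, Region -> Premium into {HolderID, PolicyNo, Premium, Region} and {HolderID, PolicyNo, Region, VIN}.
{HolderID, PolicyNo, Premium, Region} is in BCNF.
{HolderID, PolicyNo, Region, VIN} is in BCNF.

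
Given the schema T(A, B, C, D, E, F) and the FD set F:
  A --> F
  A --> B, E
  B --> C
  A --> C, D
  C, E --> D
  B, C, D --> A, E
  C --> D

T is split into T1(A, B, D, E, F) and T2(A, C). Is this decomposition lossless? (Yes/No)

The shared attributes are {A} and {A}⁺ = {A, B, C, D, E, F}.
This includes all of T1, so the common attributes are a superkey of T1 — the join is lossless.

Yes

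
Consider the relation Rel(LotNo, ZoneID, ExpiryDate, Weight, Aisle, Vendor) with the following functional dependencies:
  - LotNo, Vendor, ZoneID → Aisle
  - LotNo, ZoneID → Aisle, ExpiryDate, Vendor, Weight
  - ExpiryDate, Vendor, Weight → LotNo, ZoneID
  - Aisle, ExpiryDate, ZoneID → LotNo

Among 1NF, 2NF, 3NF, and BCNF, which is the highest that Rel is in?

Candidate keys: {Aisle, ExpiryDate, ZoneID}, {ExpiryDate, Vendor, Weight}, {LotNo, ZoneID}. Prime attributes: {Aisle, ExpiryDate, LotNo, Vendor, Weight, ZoneID}.
Each dependency's left side is a superkey — BCNF holds.

BCNF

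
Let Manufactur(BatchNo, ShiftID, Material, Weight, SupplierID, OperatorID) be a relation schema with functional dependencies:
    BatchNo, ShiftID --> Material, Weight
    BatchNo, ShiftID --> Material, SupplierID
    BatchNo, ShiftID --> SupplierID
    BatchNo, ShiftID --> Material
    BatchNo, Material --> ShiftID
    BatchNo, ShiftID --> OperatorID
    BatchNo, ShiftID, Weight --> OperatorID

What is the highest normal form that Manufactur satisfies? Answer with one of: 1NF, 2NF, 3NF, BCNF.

Candidate keys: {BatchNo, Material}, {BatchNo, ShiftID}. Prime attributes: {BatchNo, Material, ShiftID}.
Every FD has a superkey on the left, so the relation is in BCNF.

BCNF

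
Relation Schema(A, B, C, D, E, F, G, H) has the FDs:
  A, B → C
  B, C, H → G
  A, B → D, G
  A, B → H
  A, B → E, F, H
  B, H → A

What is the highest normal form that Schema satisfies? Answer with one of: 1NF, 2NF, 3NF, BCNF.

Candidate keys: {A, B}, {B, H}. Prime attributes: {A, B, H}.
The left-hand side of every FD is a superkey, so BCNF is satisfied.

BCNF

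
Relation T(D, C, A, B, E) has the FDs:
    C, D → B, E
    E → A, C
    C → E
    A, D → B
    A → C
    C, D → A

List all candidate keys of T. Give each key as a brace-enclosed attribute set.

{A, D}, {C, D}, {D, E}

No FD produces {D}, so it must be in every candidate key.
{A, D} is a candidate key since {A, D}⁺ = {A, B, C, D, E} covers every attribute.
{C, D} is a candidate key since {C, D}⁺ = {A, B, C, D, E} covers every attribute.
{D, E} is a candidate key since {D, E}⁺ = {A, B, C, D, E} covers every attribute.
These are minimal and exhaustive — every other superkey contains one of them.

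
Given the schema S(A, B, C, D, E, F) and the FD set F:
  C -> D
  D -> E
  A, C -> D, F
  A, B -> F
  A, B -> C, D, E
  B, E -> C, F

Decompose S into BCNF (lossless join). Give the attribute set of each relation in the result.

Candidate key of the original relation: {A, B}.
{A, B, C, D, E, F}: {C} determines {C, D, E} here but is not a superkey — split on C -> D, E, giving {C, D, E} and {A, B, C, F}.
{C, D, E}: {D} determines {D, E} here but is not a superkey — split on D -> E, giving {D, E} and {C, D}.
{D, E}: every determinant is a superkey — BCNF.
{C, D}: every determinant is a superkey — BCNF.
{A, B, C, F}: {A, C} determines {A, C, F} here but is not a superkey — split on A, C -> F, giving {A, C, F} and {A, B, C}.
{A, C, F}: every determinant is a superkey — BCNF.
{A, B, C}: every determinant is a superkey — BCNF.

{A, B, C}; {A, C, F}; {C, D}; {D, E}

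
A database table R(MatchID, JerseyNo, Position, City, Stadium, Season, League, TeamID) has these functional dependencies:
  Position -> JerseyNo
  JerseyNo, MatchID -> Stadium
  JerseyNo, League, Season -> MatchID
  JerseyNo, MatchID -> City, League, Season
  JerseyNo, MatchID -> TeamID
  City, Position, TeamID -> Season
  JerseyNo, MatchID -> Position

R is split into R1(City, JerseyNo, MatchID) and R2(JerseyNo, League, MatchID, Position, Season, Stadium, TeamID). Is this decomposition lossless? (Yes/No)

Yes

Common attributes: {JerseyNo, MatchID}; their closure is {City, JerseyNo, League, MatchID, Position, Season, Stadium, TeamID}.
R1 is contained in that closure, so R1 ∩ R2 -> R1 holds and the join is lossless.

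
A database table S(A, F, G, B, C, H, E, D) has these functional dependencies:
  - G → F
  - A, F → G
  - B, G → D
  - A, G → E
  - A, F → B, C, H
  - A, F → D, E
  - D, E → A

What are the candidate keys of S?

{A, F}⁺ = {A, B, C, D, E, F, G, H} — all of the relation — so {A, F} is a candidate key.
{A, G}⁺ = {A, B, C, D, E, F, G, H} — all of the relation — so {A, G} is a candidate key.
{B, E, G}⁺ = {A, B, C, D, E, F, G, H} — all of the relation — so {B, E, G} is a candidate key.
{D, E, F}⁺ = {A, B, C, D, E, F, G, H} — all of the relation — so {D, E, F} is a candidate key.
{D, E, G}⁺ = {A, B, C, D, E, F, G, H} — all of the relation — so {D, E, G} is a candidate key.
These are minimal and exhaustive — every other superkey contains one of them.

{A, F}, {A, G}, {B, E, G}, {D, E, F}, {D, E, G}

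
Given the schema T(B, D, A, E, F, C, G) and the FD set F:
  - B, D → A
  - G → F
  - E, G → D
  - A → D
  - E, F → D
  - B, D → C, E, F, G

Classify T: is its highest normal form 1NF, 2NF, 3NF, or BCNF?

Candidate keys: {A, B}, {B, D}, {B, E, F}, {B, E, G}. Prime attributes: {A, B, D, E, F, G}.
G → F breaks BCNF: {G}⁺ = {F, G}, so {G} is not a superkey.
Since {F} ⊆ prime attributes and every other non-superkey FD also has a prime right side, the schema is in 3NF.

3NF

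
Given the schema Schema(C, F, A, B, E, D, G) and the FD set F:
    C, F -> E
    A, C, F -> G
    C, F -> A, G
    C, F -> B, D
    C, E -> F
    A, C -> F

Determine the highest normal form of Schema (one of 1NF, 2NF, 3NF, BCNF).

BCNF

Candidate keys: {A, C}, {C, E}, {C, F}. Prime attributes: {A, C, E, F}.
The left-hand side of every FD is a superkey, so BCNF is satisfied.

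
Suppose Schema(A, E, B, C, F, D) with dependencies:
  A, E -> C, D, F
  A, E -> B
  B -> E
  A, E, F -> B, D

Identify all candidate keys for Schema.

{A, B}, {A, E}

No FD produces {A}, so it must be in every candidate key.
{A, B} is a candidate key since {A, B}⁺ = {A, B, C, D, E, F} covers every attribute.
{A, E} is a candidate key since {A, E}⁺ = {A, B, C, D, E, F} covers every attribute.
No proper subset of any of these is a key, and no other minimal superkey exists.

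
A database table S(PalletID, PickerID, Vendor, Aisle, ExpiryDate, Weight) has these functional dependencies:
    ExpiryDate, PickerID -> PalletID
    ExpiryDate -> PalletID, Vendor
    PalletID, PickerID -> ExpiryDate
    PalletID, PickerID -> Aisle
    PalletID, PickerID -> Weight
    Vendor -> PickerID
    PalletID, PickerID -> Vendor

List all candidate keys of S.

{ExpiryDate}, {PalletID, PickerID}, {PalletID, Vendor}

{ExpiryDate} is a candidate key since {ExpiryDate}⁺ = {Aisle, ExpiryDate, PalletID, PickerID, Vendor, Weight} covers every attribute.
{PalletID, PickerID} is a candidate key since {PalletID, PickerID}⁺ = {Aisle, ExpiryDate, PalletID, PickerID, Vendor, Weight} covers every attribute.
{PalletID, Vendor} is a candidate key since {PalletID, Vendor}⁺ = {Aisle, ExpiryDate, PalletID, PickerID, Vendor, Weight} covers every attribute.
Any other superkey properly contains one of these, so there are no further candidate keys.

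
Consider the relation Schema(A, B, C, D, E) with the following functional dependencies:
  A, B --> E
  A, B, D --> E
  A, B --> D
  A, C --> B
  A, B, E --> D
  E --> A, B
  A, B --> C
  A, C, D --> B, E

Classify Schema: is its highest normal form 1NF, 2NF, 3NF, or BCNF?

Candidate keys: {A, B}, {A, C}, {E}. Prime attributes: {A, B, C, E}.
The left-hand side of every FD is a superkey, so BCNF is satisfied.

BCNF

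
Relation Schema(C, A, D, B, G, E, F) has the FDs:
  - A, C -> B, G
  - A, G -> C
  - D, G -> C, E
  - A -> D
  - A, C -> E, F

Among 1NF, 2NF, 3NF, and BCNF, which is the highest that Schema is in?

1NF

Candidate keys: {A, C}, {A, G}. Prime attributes: {A, C, G}.
D, G -> C, E: {D, G}⁺ = {C, D, E, G}, which is not all of the attributes, so the left side is not a superkey — BCNF is violated.
D, G -> C, E determines the non-prime attribute {E} from a non-superkey — 3NF is violated.
Since {A} ⊂ {A, C} and {A}⁺ ⊇ {D} with {D} non-prime, there is a partial dependency; 2NF fails.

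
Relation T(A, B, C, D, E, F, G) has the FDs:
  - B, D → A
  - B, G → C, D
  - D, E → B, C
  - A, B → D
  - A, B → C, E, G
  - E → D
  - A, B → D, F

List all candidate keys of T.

{E}⁺ = {A, B, C, D, E, F, G}, which is every attribute, so {E} is a candidate key.
{A, B}⁺ = {A, B, C, D, E, F, G}, which is every attribute, so {A, B} is a candidate key.
{B, D}⁺ = {A, B, C, D, E, F, G}, which is every attribute, so {B, D} is a candidate key.
{B, G}⁺ = {A, B, C, D, E, F, G}, which is every attribute, so {B, G} is a candidate key.
These are minimal and exhaustive — every other superkey contains one of them.

{A, B}, {B, D}, {B, G}, {E}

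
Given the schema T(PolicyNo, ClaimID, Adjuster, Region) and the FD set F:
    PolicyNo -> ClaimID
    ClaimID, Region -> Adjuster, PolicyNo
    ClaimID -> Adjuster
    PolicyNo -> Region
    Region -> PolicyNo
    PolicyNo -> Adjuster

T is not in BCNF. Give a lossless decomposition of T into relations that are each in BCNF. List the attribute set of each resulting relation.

{Adjuster, ClaimID}; {ClaimID, PolicyNo, Region}

Candidate keys of the original relation: {PolicyNo}, {Region}.
In {Adjuster, ClaimID, PolicyNo, Region}, {ClaimID} is not a superkey ({ClaimID}⁺ restricted to this set is {Adjuster, ClaimID}), so split on ClaimID -> Adjuster into {Adjuster, ClaimID} and {ClaimID, PolicyNo, Region}.
{Adjuster, ClaimID}: every determinant is a superkey — BCNF.
{ClaimID, PolicyNo, Region}: every determinant is a superkey — BCNF.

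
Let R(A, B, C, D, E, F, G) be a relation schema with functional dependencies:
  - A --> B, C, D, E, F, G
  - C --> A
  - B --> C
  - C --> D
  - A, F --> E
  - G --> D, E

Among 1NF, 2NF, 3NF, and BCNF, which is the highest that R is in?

2NF

Candidate keys: {A}, {B}, {C}. Prime attributes: {A, B, C}.
G --> D, E breaks BCNF: {G}⁺ = {D, E, G}, so {G} is not a superkey.
G --> D, E has non-prime {D, E} on the right and a non-superkey on the left, so 3NF fails.
All keys have size 1, which rules out partial dependencies — 2NF is satisfied.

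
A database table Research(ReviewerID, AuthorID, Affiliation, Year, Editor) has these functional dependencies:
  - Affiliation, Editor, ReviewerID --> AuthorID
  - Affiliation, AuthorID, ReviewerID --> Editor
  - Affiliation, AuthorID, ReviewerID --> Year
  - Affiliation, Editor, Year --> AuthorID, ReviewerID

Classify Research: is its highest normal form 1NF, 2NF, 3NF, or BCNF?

Candidate keys: {Affiliation, AuthorID, ReviewerID}, {Affiliation, Editor, ReviewerID}, {Affiliation, Editor, Year}. Prime attributes: {Affiliation, AuthorID, Editor, ReviewerID, Year}.
Every FD has a superkey on the left, so the relation is in BCNF.

BCNF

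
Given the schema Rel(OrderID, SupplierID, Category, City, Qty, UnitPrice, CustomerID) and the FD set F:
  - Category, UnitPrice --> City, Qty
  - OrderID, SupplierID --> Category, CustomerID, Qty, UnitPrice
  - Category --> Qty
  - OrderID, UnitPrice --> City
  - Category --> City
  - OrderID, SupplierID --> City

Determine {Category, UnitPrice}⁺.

Start with {Category, UnitPrice}.
Category, UnitPrice --> City, Qty applies; add {City, Qty} → now {Category, City, Qty, UnitPrice}.
No further FD applies.

{Category, City, Qty, UnitPrice}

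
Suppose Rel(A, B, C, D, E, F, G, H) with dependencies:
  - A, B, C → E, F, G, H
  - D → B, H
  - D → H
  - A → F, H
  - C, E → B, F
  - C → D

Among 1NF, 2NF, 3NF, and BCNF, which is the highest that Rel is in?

1NF

Candidate key: {A, C}. Prime attributes: {A, C}.
D → B, H breaks BCNF: {D}⁺ = {B, D, H}, so {D} is not a superkey.
D → B, H has non-prime {B, H} on the right and a non-superkey on the left, so 3NF fails.
Since {A} ⊂ {A, C} and {A}⁺ ⊇ {F, H} with {F, H} non-prime, there is a partial dependency; 2NF fails.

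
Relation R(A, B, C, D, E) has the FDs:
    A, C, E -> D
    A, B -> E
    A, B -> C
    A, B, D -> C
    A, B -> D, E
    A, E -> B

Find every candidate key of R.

{A} never appears on the right of any FD, so every key must include it.
Closure of {A, B} is {A, B, C, D, E}, the whole schema; {A, B} is a candidate key.
Closure of {A, E} is {A, B, C, D, E}, the whole schema; {A, E} is a candidate key.
No proper subset of any of these is a key, and no other minimal superkey exists.

{A, B}, {A, E}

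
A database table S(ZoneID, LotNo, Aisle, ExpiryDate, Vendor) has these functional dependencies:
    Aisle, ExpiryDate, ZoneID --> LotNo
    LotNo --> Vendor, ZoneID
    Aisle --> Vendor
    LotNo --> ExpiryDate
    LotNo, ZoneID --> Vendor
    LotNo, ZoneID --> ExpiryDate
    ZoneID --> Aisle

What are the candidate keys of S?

{ExpiryDate, ZoneID}, {LotNo}

Closure of {LotNo} is {Aisle, ExpiryDate, LotNo, Vendor, ZoneID}, the whole schema; {LotNo} is a candidate key.
Closure of {ExpiryDate, ZoneID} is {Aisle, ExpiryDate, LotNo, Vendor, ZoneID}, the whole schema; {ExpiryDate, ZoneID} is a candidate key.
No proper subset of any of these is a key, and no other minimal superkey exists.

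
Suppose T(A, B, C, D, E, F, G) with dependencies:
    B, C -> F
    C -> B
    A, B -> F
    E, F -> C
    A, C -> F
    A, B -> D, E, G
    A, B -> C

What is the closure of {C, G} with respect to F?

{B, C, F, G}

Start with {C, G}.
C -> B applies; add {B} → now {B, C, G}.
B, C -> F applies; add {F} → now {B, C, F, G}.
No further FD applies.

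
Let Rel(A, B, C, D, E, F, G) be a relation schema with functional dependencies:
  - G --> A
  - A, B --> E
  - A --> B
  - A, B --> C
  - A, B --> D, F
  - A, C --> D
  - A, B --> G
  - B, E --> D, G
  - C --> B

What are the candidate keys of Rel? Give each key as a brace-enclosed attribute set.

{A}⁺ = {A, B, C, D, E, F, G}, which is every attribute, so {A} is a candidate key.
{G}⁺ = {A, B, C, D, E, F, G}, which is every attribute, so {G} is a candidate key.
{B, E}⁺ = {A, B, C, D, E, F, G}, which is every attribute, so {B, E} is a candidate key.
{C, E}⁺ = {A, B, C, D, E, F, G}, which is every attribute, so {C, E} is a candidate key.
No proper subset of any of these is a key, and no other minimal superkey exists.

{A}, {B, E}, {C, E}, {G}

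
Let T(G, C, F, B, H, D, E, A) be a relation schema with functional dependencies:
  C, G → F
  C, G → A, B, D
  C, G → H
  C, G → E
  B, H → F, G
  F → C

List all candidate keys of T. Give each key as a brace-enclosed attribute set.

{B, H}, {C, G}, {F, G}

{B, H} is a candidate key since {B, H}⁺ = {A, B, C, D, E, F, G, H} covers every attribute.
{C, G} is a candidate key since {C, G}⁺ = {A, B, C, D, E, F, G, H} covers every attribute.
{F, G} is a candidate key since {F, G}⁺ = {A, B, C, D, E, F, G, H} covers every attribute.
These are minimal and exhaustive — every other superkey contains one of them.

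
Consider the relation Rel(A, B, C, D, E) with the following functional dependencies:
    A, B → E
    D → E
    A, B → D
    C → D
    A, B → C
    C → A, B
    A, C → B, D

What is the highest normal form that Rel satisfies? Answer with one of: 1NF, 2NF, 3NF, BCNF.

Candidate keys: {A, B}, {C}. Prime attributes: {A, B, C}.
D → E: {D}⁺ = {D, E}, which is not all of the attributes, so the left side is not a superkey — BCNF is violated.
D → E determines the non-prime attribute {E} from a non-superkey — 3NF is violated.
Checking every proper subset of each key, none determines a non-prime attribute — 2NF is satisfied.

2NF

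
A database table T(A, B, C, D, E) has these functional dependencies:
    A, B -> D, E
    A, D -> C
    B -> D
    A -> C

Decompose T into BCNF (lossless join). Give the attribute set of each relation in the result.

Candidate key of the original relation: {A, B}.
{A, B, C, D, E}: {A, D} determines {A, C, D} here but is not a superkey — split on A, D -> C, giving {A, C, D} and {A, B, D, E}.
{A, C, D}: {A} determines {A, C} here but is not a superkey — split on A -> C, giving {A, C} and {A, D}.
{A, C}: every determinant is a superkey — BCNF.
{A, D}: every determinant is a superkey — BCNF.
{A, B, D, E}: {B} determines {B, D} here but is not a superkey — split on B -> D, giving {B, D} and {A, B, E}.
{B, D}: every determinant is a superkey — BCNF.
{A, B, E}: every determinant is a superkey — BCNF.

{A, B, E}; {A, C}; {A, D}; {B, D}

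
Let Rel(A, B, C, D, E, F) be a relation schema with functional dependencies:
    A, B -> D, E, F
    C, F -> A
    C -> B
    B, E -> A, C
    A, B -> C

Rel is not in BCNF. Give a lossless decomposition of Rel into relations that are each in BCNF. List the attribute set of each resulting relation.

Candidate keys of the original relation: {A, B}, {A, C}, {B, E}, {C, E}, {C, F}.
{A, B, C, D, E, F}: {C} determines {B, C} here but is not a superkey — split on C -> B, giving {B, C} and {A, C, D, E, F}.
{B, C} has no BCNF violation.
{A, C, D, E, F} has no BCNF violation.

{A, C, D, E, F}; {B, C}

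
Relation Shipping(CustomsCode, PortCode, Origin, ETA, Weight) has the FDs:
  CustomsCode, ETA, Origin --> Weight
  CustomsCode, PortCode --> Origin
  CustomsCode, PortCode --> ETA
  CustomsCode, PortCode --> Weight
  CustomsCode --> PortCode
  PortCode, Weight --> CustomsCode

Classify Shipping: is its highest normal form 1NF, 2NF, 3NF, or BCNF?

Candidate keys: {CustomsCode}, {PortCode, Weight}. Prime attributes: {CustomsCode, PortCode, Weight}.
Each dependency's left side is a superkey — BCNF holds.

BCNF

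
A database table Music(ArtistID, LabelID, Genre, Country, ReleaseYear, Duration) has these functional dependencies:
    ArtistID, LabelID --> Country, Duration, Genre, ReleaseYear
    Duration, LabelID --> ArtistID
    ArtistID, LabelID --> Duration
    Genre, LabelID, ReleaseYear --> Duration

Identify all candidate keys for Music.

No FD produces {LabelID}, so it must be in every candidate key.
{ArtistID, LabelID}⁺ = {ArtistID, Country, Duration, Genre, LabelID, ReleaseYear}, which is every attribute, so {ArtistID, LabelID} is a candidate key.
{Duration, LabelID}⁺ = {ArtistID, Country, Duration, Genre, LabelID, ReleaseYear}, which is every attribute, so {Duration, LabelID} is a candidate key.
{Genre, LabelID, ReleaseYear}⁺ = {ArtistID, Country, Duration, Genre, LabelID, ReleaseYear}, which is every attribute, so {Genre, LabelID, ReleaseYear} is a candidate key.
No proper subset of any of these is a key, and no other minimal superkey exists.

{ArtistID, LabelID}, {Duration, LabelID}, {Genre, LabelID, ReleaseYear}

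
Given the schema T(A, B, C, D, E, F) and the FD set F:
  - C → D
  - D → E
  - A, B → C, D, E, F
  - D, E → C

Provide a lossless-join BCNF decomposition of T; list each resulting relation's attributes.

Candidate key of the original relation: {A, B}.
In {A, B, C, D, E, F}, {C} is not a superkey ({C}⁺ restricted to this set is {C, D, E}), so split on C → D, E into {C, D, E} and {A, B, C, F}.
{C, D, E} is in BCNF.
{A, B, C, F} is in BCNF.

{A, B, C, F}; {C, D, E}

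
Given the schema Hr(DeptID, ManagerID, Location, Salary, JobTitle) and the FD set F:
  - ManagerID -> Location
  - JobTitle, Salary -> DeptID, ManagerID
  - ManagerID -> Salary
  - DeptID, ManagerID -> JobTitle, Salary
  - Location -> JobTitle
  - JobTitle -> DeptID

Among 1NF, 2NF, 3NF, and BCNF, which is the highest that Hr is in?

1NF

Candidate keys: {JobTitle, Salary}, {Location, Salary}, {ManagerID}. Prime attributes: {JobTitle, Location, ManagerID, Salary}.
Location -> JobTitle: {Location}⁺ = {DeptID, JobTitle, Location}, which is not all of the attributes, so the left side is not a superkey — BCNF is violated.
JobTitle -> DeptID has non-prime {DeptID} on the right and a non-superkey on the left, so 3NF fails.
Since {JobTitle} ⊂ {JobTitle, Salary} and {JobTitle}⁺ ⊇ {DeptID} with {DeptID} non-prime, there is a partial dependency; 2NF fails.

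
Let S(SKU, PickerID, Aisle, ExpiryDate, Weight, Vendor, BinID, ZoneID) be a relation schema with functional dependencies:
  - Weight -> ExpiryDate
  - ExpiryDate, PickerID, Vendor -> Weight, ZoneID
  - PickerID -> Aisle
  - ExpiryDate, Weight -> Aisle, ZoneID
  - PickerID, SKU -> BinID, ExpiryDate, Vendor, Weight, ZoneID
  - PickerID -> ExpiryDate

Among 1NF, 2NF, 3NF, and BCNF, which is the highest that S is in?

1NF

Candidate key: {PickerID, SKU}. Prime attributes: {PickerID, SKU}.
Weight -> ExpiryDate: {Weight}⁺ = {Aisle, ExpiryDate, Weight, ZoneID}, which is not all of the attributes, so the left side is not a superkey — BCNF is violated.
Weight -> ExpiryDate has non-prime {ExpiryDate} on the right and a non-superkey on the left, so 3NF fails.
The proper key subset {PickerID} of {PickerID, SKU} determines non-prime {Aisle, ExpiryDate}, so the relation is not even in 2NF.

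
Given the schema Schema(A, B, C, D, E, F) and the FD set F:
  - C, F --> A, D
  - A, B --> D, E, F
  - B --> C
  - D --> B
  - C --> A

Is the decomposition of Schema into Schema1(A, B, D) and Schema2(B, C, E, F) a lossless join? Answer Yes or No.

Yes

Schema1 ∩ Schema2 = {B}; its closure under F is {A, B, C, D, E, F}.
Since Schema1 ⊆ {A, B, C, D, E, F}, the intersection is a superkey of Schema1; the decomposition is lossless.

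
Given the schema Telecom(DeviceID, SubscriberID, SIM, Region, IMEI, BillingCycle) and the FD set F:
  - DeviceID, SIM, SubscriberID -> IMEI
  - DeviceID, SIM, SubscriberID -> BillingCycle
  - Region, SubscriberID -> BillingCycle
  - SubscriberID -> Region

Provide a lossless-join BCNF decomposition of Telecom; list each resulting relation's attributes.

Candidate key of the original relation: {DeviceID, SIM, SubscriberID}.
Within {BillingCycle, DeviceID, IMEI, Region, SIM, SubscriberID}: {Region, SubscriberID}⁺ ∩ {BillingCycle, DeviceID, IMEI, Region, SIM, SubscriberID} = {BillingCycle, Region, SubscriberID}, not the whole set, so Region, SubscriberID -> BillingCycle violates BCNF; decompose into {BillingCycle, Region, SubscriberID} and {DeviceID, IMEI, Region, SIM, SubscriberID}.
{BillingCycle, Region, SubscriberID} is in BCNF.
Within {DeviceID, IMEI, Region, SIM, SubscriberID}: {SubscriberID}⁺ ∩ {DeviceID, IMEI, Region, SIM, SubscriberID} = {Region, SubscriberID}, not the whole set, so SubscriberID -> Region violates BCNF; decompose into {Region, SubscriberID} and {DeviceID, IMEI, SIM, SubscriberID}.
{Region, SubscriberID} is in BCNF.
{DeviceID, IMEI, SIM, SubscriberID} is in BCNF.

{BillingCycle, Region, SubscriberID}; {DeviceID, IMEI, SIM, SubscriberID}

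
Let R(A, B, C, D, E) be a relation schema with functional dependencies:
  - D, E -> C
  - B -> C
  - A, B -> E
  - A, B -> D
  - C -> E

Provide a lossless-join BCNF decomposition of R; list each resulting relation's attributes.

Candidate key of the original relation: {A, B}.
In {A, B, C, D, E}, {D, E} is not a superkey ({D, E}⁺ restricted to this set is {C, D, E}), so split on D, E -> C into {C, D, E} and {A, B, D, E}.
In {C, D, E}, {C} is not a superkey ({C}⁺ restricted to this set is {C, E}), so split on C -> E into {C, E} and {C, D}.
{C, E} has no BCNF violation.
{C, D} has no BCNF violation.
In {A, B, D, E}, {B} is not a superkey ({B}⁺ restricted to this set is {B, E}), so split on B -> E into {B, E} and {A, B, D}.
{B, E} has no BCNF violation.
{A, B, D} has no BCNF violation.

{A, B, D}; {B, E}; {C, D}; {C, E}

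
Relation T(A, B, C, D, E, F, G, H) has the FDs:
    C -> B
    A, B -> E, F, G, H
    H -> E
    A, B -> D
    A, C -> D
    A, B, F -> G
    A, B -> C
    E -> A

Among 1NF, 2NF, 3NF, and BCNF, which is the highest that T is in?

3NF

Candidate keys: {A, B}, {A, C}, {B, E}, {B, H}, {C, E}, {C, H}. Prime attributes: {A, B, C, E, H}.
For C -> B we have {C}⁺ = {B, C}; {C} is not a superkey, so BCNF fails.
Since {B} ⊆ prime attributes and every other non-superkey FD also has a prime right side, the schema is in 3NF.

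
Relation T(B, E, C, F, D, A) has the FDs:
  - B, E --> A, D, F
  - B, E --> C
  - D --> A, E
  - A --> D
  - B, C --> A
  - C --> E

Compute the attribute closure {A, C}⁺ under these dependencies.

{A, C, D, E}

Start with {A, C}.
A --> D applies; add {D} → now {A, C, D}.
C --> E applies; add {E} → now {A, C, D, E}.
No further FD applies.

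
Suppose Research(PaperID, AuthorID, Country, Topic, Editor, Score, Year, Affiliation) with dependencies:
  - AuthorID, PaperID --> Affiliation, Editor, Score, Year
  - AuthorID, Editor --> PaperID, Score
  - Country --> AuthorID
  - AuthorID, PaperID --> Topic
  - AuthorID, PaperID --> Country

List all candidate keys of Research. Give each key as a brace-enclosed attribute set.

{AuthorID, Editor} is a candidate key since {AuthorID, Editor}⁺ = {Affiliation, AuthorID, Country, Editor, PaperID, Score, Topic, Year} covers every attribute.
{AuthorID, PaperID} is a candidate key since {AuthorID, PaperID}⁺ = {Affiliation, AuthorID, Country, Editor, PaperID, Score, Topic, Year} covers every attribute.
{Country, Editor} is a candidate key since {Country, Editor}⁺ = {Affiliation, AuthorID, Country, Editor, PaperID, Score, Topic, Year} covers every attribute.
{Country, PaperID} is a candidate key since {Country, PaperID}⁺ = {Affiliation, AuthorID, Country, Editor, PaperID, Score, Topic, Year} covers every attribute.
No proper subset of any of these is a key, and no other minimal superkey exists.

{AuthorID, Editor}, {AuthorID, PaperID}, {Country, Editor}, {Country, PaperID}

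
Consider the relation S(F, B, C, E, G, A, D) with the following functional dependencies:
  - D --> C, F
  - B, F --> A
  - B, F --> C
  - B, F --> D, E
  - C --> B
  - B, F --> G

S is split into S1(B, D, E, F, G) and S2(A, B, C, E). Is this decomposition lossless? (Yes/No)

S1 ∩ S2 = {B, E}; its closure under F is {B, E}.
S1 ⊄ {B, E} and S2 ⊄ {B, E}, so the split is lossy.

No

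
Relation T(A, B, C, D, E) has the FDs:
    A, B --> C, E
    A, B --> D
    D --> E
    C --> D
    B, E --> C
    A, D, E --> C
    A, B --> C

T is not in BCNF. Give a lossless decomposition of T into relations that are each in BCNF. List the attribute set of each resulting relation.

Candidate key of the original relation: {A, B}.
Within {A, B, C, D, E}: {D}⁺ ∩ {A, B, C, D, E} = {D, E}, not the whole set, so D --> E violates BCNF; decompose into {D, E} and {A, B, C, D}.
{D, E}: every determinant is a superkey — BCNF.
Within {A, B, C, D}: {C}⁺ ∩ {A, B, C, D} = {C, D}, not the whole set, so C --> D violates BCNF; decompose into {C, D} and {A, B, C}.
{C, D}: every determinant is a superkey — BCNF.
{A, B, C}: every determinant is a superkey — BCNF.

{A, B, C}; {C, D}; {D, E}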